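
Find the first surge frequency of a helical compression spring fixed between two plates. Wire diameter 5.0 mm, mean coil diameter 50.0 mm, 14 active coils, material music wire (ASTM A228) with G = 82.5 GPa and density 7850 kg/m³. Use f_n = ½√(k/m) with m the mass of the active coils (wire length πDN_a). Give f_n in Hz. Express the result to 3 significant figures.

k = Gd⁴/(8D³N_a) = (82.5×10³)(5.0⁴)/(8·50.0³·14) = 3.683 N/mm = 3683 N/m
Wire length L = πDN_a = π·50.0·14 = 2199.1 mm
m = ρ·(πd²/4)·L = 7850 × 19.635×10⁻⁶ m² × 2.1991 m = 0.33896 kg
f_n = ½√(k/m) = 0.5·√(3683/0.33896) = 0.5·√(10866) = 52.119 Hz

52.1 Hz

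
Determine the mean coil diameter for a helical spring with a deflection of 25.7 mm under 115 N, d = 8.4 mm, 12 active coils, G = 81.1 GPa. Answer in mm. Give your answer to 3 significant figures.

98.0 mm

Required rate k = F/δ = 115/25.7 = 4.4747 N/mm
D = (Gd⁴/(8N_a·k))^(1/3) = (81.1×10³·8.4⁴/(8·12·4.4747))^(1/3)
  = (939944)^(1/3) = 97.9567 mm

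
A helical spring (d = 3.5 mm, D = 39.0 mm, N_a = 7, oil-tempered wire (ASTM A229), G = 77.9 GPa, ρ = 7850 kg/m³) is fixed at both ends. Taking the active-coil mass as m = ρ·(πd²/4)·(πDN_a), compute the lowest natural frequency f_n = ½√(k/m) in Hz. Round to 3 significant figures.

117 Hz

k = Gd⁴/(8D³N_a) = (77.9×10³)(3.5⁴)/(8·39.0³·7) = 3.5191 N/mm = 3519.1 N/m
Wire length L = πDN_a = π·39.0·7 = 857.65 mm
m = ρ·(πd²/4)·L = 7850 × 9.6211×10⁻⁶ m² × 0.85765 m = 0.064775 kg
f_n = ½√(k/m) = 0.5·√(3519.1/0.064775) = 0.5·√(54327) = 116.54 Hz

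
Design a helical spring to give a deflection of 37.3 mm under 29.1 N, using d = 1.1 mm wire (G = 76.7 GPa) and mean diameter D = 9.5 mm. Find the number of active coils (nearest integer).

21

Required rate k = F/δ = 29.1/37.3 = 0.78016 N/mm
N_a = Gd⁴/(8D³k) = (76.7×10³ × 1.1⁴)/(8 × 9.5³ × 0.78016)
    = 112296 / 5351.12 = 20.99 → 21 coils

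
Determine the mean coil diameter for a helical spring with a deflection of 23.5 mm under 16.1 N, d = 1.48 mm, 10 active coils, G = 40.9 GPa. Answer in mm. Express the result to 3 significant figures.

Required rate k = F/δ = 16.1/23.5 = 0.68511 N/mm
D = (Gd⁴/(8N_a·k))^(1/3) = (40.9×10³·1.48⁴/(8·10·0.68511))^(1/3)
  = (3580.32)^(1/3) = 15.2982 mm

15.3 mm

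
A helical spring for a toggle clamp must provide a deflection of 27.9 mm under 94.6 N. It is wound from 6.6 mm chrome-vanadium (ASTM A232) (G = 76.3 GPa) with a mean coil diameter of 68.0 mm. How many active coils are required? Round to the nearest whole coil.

17

Required rate k = F/δ = 94.6/27.9 = 3.3907 N/mm
N_a = Gd⁴/(8D³k) = (76.3×10³ × 6.6⁴)/(8 × 68.0³ × 3.3907)
    = 1.44777e+08 / 8.52911e+06 = 16.97 → 17 coils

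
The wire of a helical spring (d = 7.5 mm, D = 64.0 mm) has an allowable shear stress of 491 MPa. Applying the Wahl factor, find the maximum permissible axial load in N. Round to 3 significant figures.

1080 N

C = D/d = 64.0/7.5 = 8.5333
K_W = (4C−1)/(4C−4) + 0.615/C = 33.133/30.133 + 0.0721 = 1.1716
τ_max = K·8FD/(πd³) → F_max = τ_allow·πd³/(8DK)
F_max = 491·π·7.5³/(8·64.0·1.1716) = 6.5075e+05/599.87 = 1084.8 N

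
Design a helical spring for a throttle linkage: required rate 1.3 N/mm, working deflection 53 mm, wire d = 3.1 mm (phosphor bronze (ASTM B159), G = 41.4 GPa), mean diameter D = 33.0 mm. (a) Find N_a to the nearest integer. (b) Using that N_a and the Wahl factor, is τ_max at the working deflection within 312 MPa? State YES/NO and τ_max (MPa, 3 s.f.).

N_a = Gd⁴/(8D³k) = (41.4×10³)(3.1⁴)/(8·33.0³·1.3) = 10.23 → N_a = 10
Actual rate k = Gd⁴/(8D³·10) = 1.3299 N/mm
Working load F = kδ = 1.3299·53 = 70.484 N
C = 33.0/3.1 = 10.6452; K_W = (4C−1)/(4C−4)+0.615/C = 1.1355
τ_max = K_W·8FD/(πd³) = 1.1355·198.82 = 225.77 MPa
τ_max ≤ 312 MPa → acceptable

(a) 10 coils; (b) YES, τ_max = 226 MPa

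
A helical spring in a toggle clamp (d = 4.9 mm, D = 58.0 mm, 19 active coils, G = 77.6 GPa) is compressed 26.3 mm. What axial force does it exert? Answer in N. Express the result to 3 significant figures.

k = Gd⁴/(8D³N_a) = (77.6×10³)(4.9⁴)/(8·58.0³·19) = 1.5084 N/mm
F = k·δ = 1.5084 × 26.3 = 39.671 N

39.7 N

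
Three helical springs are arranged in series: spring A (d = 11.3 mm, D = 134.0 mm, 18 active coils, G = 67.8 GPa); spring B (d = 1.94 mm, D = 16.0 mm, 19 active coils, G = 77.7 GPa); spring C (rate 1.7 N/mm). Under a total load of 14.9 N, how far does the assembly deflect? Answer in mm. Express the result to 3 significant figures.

k_A = Gd⁴/(8D³N_a) = (67.8×10³)(11.3⁴)/(8·134.0³·18) = 3.1906 N/mm
k_B = Gd⁴/(8D³N_a) = (77.7×10³)(1.94⁴)/(8·16.0³·19) = 1.7678 N/mm
Series: 1/k_eq = 1/3.1906 + 1/1.7678 + 1/1.7 = 1.4673; k_eq = 0.6815 N/mm
δ = F/k_eq = 14.9/0.6815 = 21.863 mm

21.9 mm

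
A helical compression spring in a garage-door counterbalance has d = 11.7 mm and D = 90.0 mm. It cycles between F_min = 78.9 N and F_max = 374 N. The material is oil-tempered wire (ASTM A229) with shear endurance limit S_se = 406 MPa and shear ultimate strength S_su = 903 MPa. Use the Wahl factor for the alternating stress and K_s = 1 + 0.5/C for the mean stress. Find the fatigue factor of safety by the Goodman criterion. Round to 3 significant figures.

C = D/d = 90.0/11.7 = 7.6923; K_W = (4C−1)/(4C−4)+0.615/C = 1.1920; K_s = 1+0.5/C = 1.0650
F_a = (F_max−F_min)/2 = 147.55 N; F_m = (F_max+F_min)/2 = 226.45 N
τ_a = K_W·8F_aD/(πd³) = 1.1920 × 21.114 = 25.168 MPa
τ_m = K_s·8F_mD/(πd³) = 1.0650 × 32.404 = 34.51 MPa
Goodman: 1/n_f = τ_a/S_se + τ_m/S_su = 25.168/406 + 34.51/903 = 0.06199 + 0.03822 = 0.10021
n_f = 1/0.10021 = 9.979

9.98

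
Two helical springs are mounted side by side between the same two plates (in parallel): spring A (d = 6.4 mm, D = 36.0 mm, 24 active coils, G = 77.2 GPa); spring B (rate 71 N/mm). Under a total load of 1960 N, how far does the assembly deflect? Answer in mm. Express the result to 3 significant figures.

22.9 mm

k_A = Gd⁴/(8D³N_a) = (77.2×10³)(6.4⁴)/(8·36.0³·24) = 14.459 N/mm
Parallel: k_eq = 14.459 + 71 = 85.459 N/mm
δ = F/k_eq = 1960/85.459 = 22.935 mm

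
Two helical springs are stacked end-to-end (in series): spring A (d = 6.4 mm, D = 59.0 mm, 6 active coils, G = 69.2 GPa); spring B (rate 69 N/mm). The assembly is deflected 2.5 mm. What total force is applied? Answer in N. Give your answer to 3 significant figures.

25.1 N

k_A = Gd⁴/(8D³N_a) = (69.2×10³)(6.4⁴)/(8·59.0³·6) = 11.777 N/mm
Series: 1/k_eq = 1/11.777 + 1/69 = 0.099405; k_eq = 10.06 N/mm
F = k_eq·δ = 10.06·2.5 = 25.15 N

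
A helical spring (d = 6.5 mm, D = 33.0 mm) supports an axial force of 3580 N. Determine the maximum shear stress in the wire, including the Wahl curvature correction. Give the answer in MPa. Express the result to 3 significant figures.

Spring index C = D/d = 33.0/6.5 = 5.0769
K_W = (4C−1)/(4C−4) + 0.615/C = 19.308/16.308 + 0.1211 = 1.3051
τ₀ = 8FD/(πd³) = 8·3580·33.0/(π·6.5³) = 945120/862.76 = 1095.5 MPa
τ_max = K·τ₀ = 1.3051 × 1095.5 = 1429.7 MPa

1430 MPa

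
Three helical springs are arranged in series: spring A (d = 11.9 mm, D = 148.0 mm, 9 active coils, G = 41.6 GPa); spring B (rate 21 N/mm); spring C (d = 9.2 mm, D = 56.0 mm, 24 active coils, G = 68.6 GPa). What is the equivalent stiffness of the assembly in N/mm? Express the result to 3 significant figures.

2.53 N/mm

k_A = Gd⁴/(8D³N_a) = (41.6×10³)(11.9⁴)/(8·148.0³·9) = 3.5741 N/mm
k_C = Gd⁴/(8D³N_a) = (68.6×10³)(9.2⁴)/(8·56.0³·24) = 14.575 N/mm
Series: 1/k_eq = 1/3.5741 + 1/21 + 1/14.575 = 0.39602; k_eq = 2.5251 N/mm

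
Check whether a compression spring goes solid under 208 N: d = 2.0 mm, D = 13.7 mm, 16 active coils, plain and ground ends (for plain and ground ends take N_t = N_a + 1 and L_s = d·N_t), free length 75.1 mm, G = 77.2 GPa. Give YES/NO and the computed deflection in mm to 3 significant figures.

YES, δ = 55.4 mm

k = Gd⁴/(8D³N_a) = (77.2×10³)(2.0⁴)/(8·13.7³·16) = 3.7529 N/mm
N_t = 17; L_s = 2.0·17 = 34 mm; δ_solid = L₀ − L_s = 75.1 − 34 = 41.1 mm
δ = F/k = 208/3.7529 = 55.424 mm
δ ≥ δ_solid → spring goes solid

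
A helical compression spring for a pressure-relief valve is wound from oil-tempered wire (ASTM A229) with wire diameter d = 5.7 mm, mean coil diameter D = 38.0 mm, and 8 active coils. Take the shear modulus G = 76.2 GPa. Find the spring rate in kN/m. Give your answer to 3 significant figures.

k = Gd⁴/(8D³N_a) = (76.2×10³ × 5.7⁴) / (8 × 38.0³ × 8)
  = 8.04367e+07 / 3.51181e+06 = 22.905 N/mm

22.9 kN/m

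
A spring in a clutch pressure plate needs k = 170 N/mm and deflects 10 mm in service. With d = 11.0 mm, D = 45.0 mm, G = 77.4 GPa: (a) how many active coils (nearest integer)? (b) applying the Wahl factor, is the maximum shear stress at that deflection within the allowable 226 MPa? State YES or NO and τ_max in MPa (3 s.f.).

N_a = Gd⁴/(8D³k) = (77.4×10³)(11.0⁴)/(8·45.0³·170) = 9.144 → N_a = 9
Actual rate k = Gd⁴/(8D³·9) = 172.72 N/mm
Working load F = kδ = 172.72·10 = 1727.2 N
C = 45.0/11.0 = 4.0909; K_W = (4C−1)/(4C−4)+0.615/C = 1.3930
τ_max = K_W·8FD/(πd³) = 1.3930·148.7 = 207.14 MPa
τ_max ≤ 226 MPa → acceptable

(a) 9 coils; (b) YES, τ_max = 207 MPa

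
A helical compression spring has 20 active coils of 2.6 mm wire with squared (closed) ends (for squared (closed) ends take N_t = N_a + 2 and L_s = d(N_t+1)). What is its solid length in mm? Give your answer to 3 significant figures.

59.8 mm

squared (closed) ends: N_t = N_a + 2 = 20 + 2 = 22
L_s = d·(N_t+1) = 2.6 × 23 = 59.8 mm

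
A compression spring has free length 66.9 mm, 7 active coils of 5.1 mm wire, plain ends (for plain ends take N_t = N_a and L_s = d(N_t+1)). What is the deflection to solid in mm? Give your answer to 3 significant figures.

N_t = 7; L_s = 5.1·8 = 40.8 mm
δ_solid = L₀ − L_s = 66.9 − 40.8 = 26.1 mm

26.1 mm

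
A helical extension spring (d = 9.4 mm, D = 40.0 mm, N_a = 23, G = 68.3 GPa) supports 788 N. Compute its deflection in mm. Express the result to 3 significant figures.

k = Gd⁴/(8D³N_a) = (68.3×10³)(9.4⁴)/(8·40.0³·23) = 45.283 N/mm
δ = F/k = 788 / 45.283 = 17.402 mm

17.4 mm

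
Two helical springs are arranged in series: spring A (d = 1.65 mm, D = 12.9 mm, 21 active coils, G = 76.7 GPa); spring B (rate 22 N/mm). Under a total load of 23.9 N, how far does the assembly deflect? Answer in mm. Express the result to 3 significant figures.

k_A = Gd⁴/(8D³N_a) = (76.7×10³)(1.65⁴)/(8·12.9³·21) = 1.5764 N/mm
Series: 1/k_eq = 1/1.5764 + 1/22 = 0.67983; k_eq = 1.471 N/mm
δ = F/k_eq = 23.9/1.471 = 16.248 mm

16.2 mm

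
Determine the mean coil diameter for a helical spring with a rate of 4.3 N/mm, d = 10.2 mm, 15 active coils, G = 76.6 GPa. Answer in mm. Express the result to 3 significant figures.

D = (Gd⁴/(8N_a·k))^(1/3) = (76.6×10³·10.2⁴/(8·15·4.3))^(1/3)
  = (1.60687e+06)^(1/3) = 117.1278 mm

117 mm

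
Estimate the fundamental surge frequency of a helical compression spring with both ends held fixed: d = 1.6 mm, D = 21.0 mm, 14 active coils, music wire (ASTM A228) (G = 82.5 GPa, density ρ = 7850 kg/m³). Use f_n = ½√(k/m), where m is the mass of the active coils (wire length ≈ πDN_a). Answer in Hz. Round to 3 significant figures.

94.5 Hz

k = Gd⁴/(8D³N_a) = (82.5×10³)(1.6⁴)/(8·21.0³·14) = 0.52126 N/mm = 521.26 N/m
Wire length L = πDN_a = π·21.0·14 = 923.63 mm
m = ρ·(πd²/4)·L = 7850 × 2.0106×10⁻⁶ m² × 0.92363 m = 0.014578 kg
f_n = ½√(k/m) = 0.5·√(521.26/0.014578) = 0.5·√(35757) = 94.548 Hz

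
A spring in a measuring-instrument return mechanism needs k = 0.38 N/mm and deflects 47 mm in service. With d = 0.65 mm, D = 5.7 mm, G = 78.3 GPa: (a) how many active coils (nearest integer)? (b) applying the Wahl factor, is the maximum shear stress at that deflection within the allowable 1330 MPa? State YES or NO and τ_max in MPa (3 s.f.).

N_a = Gd⁴/(8D³k) = (78.3×10³)(0.65⁴)/(8·5.7³·0.38) = 24.83 → N_a = 25
Actual rate k = Gd⁴/(8D³·25) = 0.37736 N/mm
Working load F = kδ = 0.37736·47 = 17.736 N
C = 5.7/0.65 = 8.7692; K_W = (4C−1)/(4C−4)+0.615/C = 1.1667
τ_max = K_W·8FD/(πd³) = 1.1667·937.42 = 1093.7 MPa
τ_max ≤ 1330 MPa → acceptable

(a) 25 coils; (b) YES, τ_max = 1090 MPa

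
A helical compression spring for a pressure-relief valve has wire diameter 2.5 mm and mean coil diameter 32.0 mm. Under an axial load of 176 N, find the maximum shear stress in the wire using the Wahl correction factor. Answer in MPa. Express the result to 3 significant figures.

Spring index C = D/d = 32.0/2.5 = 12.8000
K_W = (4C−1)/(4C−4) + 0.615/C = 50.200/47.200 + 0.0480 = 1.1116
τ₀ = 8FD/(πd³) = 8·176·32.0/(π·2.5³) = 45056/49.087 = 917.87 MPa
τ_max = K·τ₀ = 1.1116 × 917.87 = 1020.3 MPa

1020 MPa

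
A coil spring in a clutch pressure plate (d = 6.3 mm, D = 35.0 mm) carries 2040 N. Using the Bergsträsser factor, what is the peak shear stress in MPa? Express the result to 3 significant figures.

Spring index C = D/d = 35.0/6.3 = 5.5556
K_B = (4C+2)/(4C−3) = 24.222/19.222 = 1.2601
τ₀ = 8FD/(πd³) = 8·2040·35.0/(π·6.3³) = 571200/785.55 = 727.14 MPa
τ_max = K·τ₀ = 1.2601 × 727.14 = 916.28 MPa

916 MPa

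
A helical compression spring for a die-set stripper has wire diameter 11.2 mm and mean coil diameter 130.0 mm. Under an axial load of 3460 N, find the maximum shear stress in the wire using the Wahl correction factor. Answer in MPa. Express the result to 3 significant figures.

Spring index C = D/d = 130.0/11.2 = 11.6071
K_W = (4C−1)/(4C−4) + 0.615/C = 45.429/42.429 + 0.0530 = 1.1237
τ₀ = 8FD/(πd³) = 8·3460·130.0/(π·11.2³) = 3.5984e+06/4413.7 = 815.28 MPa
τ_max = K·τ₀ = 1.1237 × 815.28 = 916.12 MPa

916 MPa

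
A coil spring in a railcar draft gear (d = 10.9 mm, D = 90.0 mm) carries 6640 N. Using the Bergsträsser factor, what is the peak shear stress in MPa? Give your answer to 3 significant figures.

Spring index C = D/d = 90.0/10.9 = 8.2569
K_B = (4C+2)/(4C−3) = 35.028/30.028 = 1.1665
τ₀ = 8FD/(πd³) = 8·6640·90.0/(π·10.9³) = 4.7808e+06/4068.5 = 1175.1 MPa
τ_max = K·τ₀ = 1.1665 × 1175.1 = 1370.8 MPa

1370 MPa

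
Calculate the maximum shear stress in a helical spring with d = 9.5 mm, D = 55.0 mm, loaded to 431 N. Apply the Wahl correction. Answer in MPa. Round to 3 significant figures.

88.9 MPa

Spring index C = D/d = 55.0/9.5 = 5.7895
K_W = (4C−1)/(4C−4) + 0.615/C = 22.158/19.158 + 0.1062 = 1.2628
τ₀ = 8FD/(πd³) = 8·431·55.0/(π·9.5³) = 189640/2693.5 = 70.406 MPa
τ_max = K·τ₀ = 1.2628 × 70.406 = 88.91 MPa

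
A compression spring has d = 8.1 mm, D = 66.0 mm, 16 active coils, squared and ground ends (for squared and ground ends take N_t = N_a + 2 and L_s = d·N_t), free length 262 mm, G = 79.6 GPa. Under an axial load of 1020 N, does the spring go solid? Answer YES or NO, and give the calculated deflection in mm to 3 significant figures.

NO, δ = 110 mm

k = Gd⁴/(8D³N_a) = (79.6×10³)(8.1⁴)/(8·66.0³·16) = 9.3113 N/mm
N_t = 18; L_s = 8.1·18 = 145.8 mm; δ_solid = L₀ − L_s = 262 − 145.8 = 116.2 mm
δ = F/k = 1020/9.3113 = 109.54 mm
δ < δ_solid → spring does not go solid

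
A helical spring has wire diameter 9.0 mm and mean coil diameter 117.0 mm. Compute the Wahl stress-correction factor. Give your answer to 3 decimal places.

C = D/d = 117.0/9.0 = 13.0000
K_W = (4C−1)/(4C−4) + 0.615/C = 51.000/48.000 + 0.0473 = 1.1098

1.110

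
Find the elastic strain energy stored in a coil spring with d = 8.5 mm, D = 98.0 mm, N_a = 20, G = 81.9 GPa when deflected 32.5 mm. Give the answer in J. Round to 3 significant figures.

1.50 J

k = Gd⁴/(8D³N_a) = (81.9×10³)(8.5⁴)/(8·98.0³·20) = 2.839 N/mm
U = ½kδ² = 0.5 × 2.839 × 32.5² = 1499.3 N·mm = 1.4993 J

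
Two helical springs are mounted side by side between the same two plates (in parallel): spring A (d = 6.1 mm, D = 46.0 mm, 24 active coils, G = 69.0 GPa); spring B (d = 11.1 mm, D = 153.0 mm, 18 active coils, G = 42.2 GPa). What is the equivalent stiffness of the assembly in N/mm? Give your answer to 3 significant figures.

k_A = Gd⁴/(8D³N_a) = (69.0×10³)(6.1⁴)/(8·46.0³·24) = 5.112 N/mm
k_B = Gd⁴/(8D³N_a) = (42.2×10³)(11.1⁴)/(8·153.0³·18) = 1.2421 N/mm
Parallel: k_eq = 5.112 + 1.2421 = 6.3542 N/mm

6.35 N/mm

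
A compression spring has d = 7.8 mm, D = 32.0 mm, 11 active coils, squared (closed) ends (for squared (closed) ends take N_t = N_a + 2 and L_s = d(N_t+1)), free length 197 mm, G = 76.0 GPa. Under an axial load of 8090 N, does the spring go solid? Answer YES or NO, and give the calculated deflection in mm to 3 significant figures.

NO, δ = 82.9 mm

k = Gd⁴/(8D³N_a) = (76.0×10³)(7.8⁴)/(8·32.0³·11) = 97.557 N/mm
N_t = 13; L_s = 7.8·14 = 109.2 mm; δ_solid = L₀ − L_s = 197 − 109.2 = 87.8 mm
δ = F/k = 8090/97.557 = 82.926 mm
δ < δ_solid → spring does not go solid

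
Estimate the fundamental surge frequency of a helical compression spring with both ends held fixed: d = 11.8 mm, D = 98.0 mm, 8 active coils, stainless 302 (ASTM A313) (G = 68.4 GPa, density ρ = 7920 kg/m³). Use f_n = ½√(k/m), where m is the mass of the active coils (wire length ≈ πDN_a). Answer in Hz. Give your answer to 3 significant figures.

50.8 Hz

k = Gd⁴/(8D³N_a) = (68.4×10³)(11.8⁴)/(8·98.0³·8) = 22.015 N/mm = 22015 N/m
Wire length L = πDN_a = π·98.0·8 = 2463 mm
m = ρ·(πd²/4)·L = 7920 × 109.36×10⁻⁶ m² × 2.463 m = 2.1333 kg
f_n = ½√(k/m) = 0.5·√(22015/2.1333) = 0.5·√(10320) = 50.794 Hz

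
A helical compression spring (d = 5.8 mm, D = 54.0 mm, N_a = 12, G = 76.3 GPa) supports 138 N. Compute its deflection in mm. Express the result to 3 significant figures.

24.2 mm

k = Gd⁴/(8D³N_a) = (76.3×10³)(5.8⁴)/(8·54.0³·12) = 5.7119 N/mm
δ = F/k = 138 / 5.7119 = 24.16 mm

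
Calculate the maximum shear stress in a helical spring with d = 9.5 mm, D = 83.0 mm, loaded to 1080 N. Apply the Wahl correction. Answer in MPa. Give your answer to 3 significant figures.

311 MPa

Spring index C = D/d = 83.0/9.5 = 8.7368
K_W = (4C−1)/(4C−4) + 0.615/C = 33.947/30.947 + 0.0704 = 1.1673
τ₀ = 8FD/(πd³) = 8·1080·83.0/(π·9.5³) = 717120/2693.5 = 266.24 MPa
τ_max = K·τ₀ = 1.1673 × 266.24 = 310.79 MPa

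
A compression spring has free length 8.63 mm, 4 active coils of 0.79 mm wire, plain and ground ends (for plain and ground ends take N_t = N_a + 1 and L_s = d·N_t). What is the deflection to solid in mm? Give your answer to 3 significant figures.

4.68 mm

N_t = 5; L_s = 0.79·5 = 3.95 mm
δ_solid = L₀ − L_s = 8.63 − 3.95 = 4.68 mm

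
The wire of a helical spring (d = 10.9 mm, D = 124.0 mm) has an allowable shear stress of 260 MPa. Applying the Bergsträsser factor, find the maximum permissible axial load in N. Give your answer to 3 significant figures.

954 N

C = D/d = 124.0/10.9 = 11.3761
K_B = (4C+2)/(4C−3) = 47.505/42.505 = 1.1176
τ_max = K·8FD/(πd³) → F_max = τ_allow·πd³/(8DK)
F_max = 260·π·10.9³/(8·124.0·1.1176) = 1.0578e+06/1108.7 = 954.09 N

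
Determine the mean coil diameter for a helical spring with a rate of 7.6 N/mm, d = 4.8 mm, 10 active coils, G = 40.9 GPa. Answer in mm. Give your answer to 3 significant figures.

32.9 mm

D = (Gd⁴/(8N_a·k))^(1/3) = (40.9×10³·4.8⁴/(8·10·7.6))^(1/3)
  = (35709.6)^(1/3) = 32.9302 mm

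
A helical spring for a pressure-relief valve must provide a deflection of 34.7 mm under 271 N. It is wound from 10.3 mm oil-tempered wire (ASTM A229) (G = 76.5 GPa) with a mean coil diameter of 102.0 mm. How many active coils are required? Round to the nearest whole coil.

Required rate k = F/δ = 271/34.7 = 7.8098 N/mm
N_a = Gd⁴/(8D³k) = (76.5×10³ × 10.3⁴)/(8 × 102.0³ × 7.8098)
    = 8.61014e+08 / 6.63026e+07 = 12.99 → 13 coils

13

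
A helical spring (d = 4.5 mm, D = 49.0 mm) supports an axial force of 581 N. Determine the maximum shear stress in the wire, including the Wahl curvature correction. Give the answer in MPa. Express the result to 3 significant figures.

Spring index C = D/d = 49.0/4.5 = 10.8889
K_W = (4C−1)/(4C−4) + 0.615/C = 42.556/39.556 + 0.0565 = 1.1323
τ₀ = 8FD/(πd³) = 8·581·49.0/(π·4.5³) = 227752/286.28 = 795.56 MPa
τ_max = K·τ₀ = 1.1323 × 795.56 = 900.83 MPa

901 MPa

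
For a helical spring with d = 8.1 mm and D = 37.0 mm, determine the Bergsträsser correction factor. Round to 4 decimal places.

1.3274

C = D/d = 37.0/8.1 = 4.5679
K_B = (4C+2)/(4C−3) = 20.272/15.272 = 1.3274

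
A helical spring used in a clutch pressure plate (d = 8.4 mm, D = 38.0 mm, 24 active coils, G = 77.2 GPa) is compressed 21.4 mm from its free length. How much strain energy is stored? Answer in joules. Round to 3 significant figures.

k = Gd⁴/(8D³N_a) = (77.2×10³)(8.4⁴)/(8·38.0³·24) = 36.482 N/mm
U = ½kδ² = 0.5 × 36.482 × 21.4² = 8353.7 N·mm = 8.3537 J

8.35 J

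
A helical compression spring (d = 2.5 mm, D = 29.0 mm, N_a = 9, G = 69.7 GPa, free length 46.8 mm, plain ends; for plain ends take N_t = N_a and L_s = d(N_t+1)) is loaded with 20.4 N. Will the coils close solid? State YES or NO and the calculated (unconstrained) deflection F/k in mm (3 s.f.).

NO, δ = 13.2 mm

k = Gd⁴/(8D³N_a) = (69.7×10³)(2.5⁴)/(8·29.0³·9) = 1.5505 N/mm
N_t = 9; L_s = 2.5·10 = 25 mm; δ_solid = L₀ − L_s = 46.8 − 25 = 21.8 mm
δ = F/k = 20.4/1.5505 = 13.157 mm
δ < δ_solid → spring does not go solid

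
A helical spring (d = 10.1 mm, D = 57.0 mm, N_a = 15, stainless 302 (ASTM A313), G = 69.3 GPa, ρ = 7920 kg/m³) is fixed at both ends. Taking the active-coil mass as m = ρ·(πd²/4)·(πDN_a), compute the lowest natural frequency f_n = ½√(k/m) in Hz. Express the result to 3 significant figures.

69.0 Hz

k = Gd⁴/(8D³N_a) = (69.3×10³)(10.1⁴)/(8·57.0³·15) = 32.45 N/mm = 32450 N/m
Wire length L = πDN_a = π·57.0·15 = 2686.1 mm
m = ρ·(πd²/4)·L = 7920 × 80.118×10⁻⁶ m² × 2.6861 m = 1.7044 kg
f_n = ½√(k/m) = 0.5·√(32450/1.7044) = 0.5·√(19039) = 68.991 Hz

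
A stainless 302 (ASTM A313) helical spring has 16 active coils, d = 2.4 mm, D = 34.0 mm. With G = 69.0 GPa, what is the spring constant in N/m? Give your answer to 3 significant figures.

k = Gd⁴/(8D³N_a) = (69.0×10³ × 2.4⁴) / (8 × 34.0³ × 16)
  = 2.28925e+06 / 5.03091e+06 = 0.45504 N/mm = 455.04 N/m

455 N/m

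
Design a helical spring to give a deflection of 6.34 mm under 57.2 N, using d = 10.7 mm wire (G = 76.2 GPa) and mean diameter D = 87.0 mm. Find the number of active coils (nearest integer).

21

Required rate k = F/δ = 57.2/6.34 = 9.0221 N/mm
N_a = Gd⁴/(8D³k) = (76.2×10³ × 10.7⁴)/(8 × 87.0³ × 9.0221)
    = 9.98827e+08 / 4.75285e+07 = 21.02 → 21 coils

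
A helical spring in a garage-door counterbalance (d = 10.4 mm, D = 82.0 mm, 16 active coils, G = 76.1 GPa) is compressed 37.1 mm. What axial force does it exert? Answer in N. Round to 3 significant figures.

k = Gd⁴/(8D³N_a) = (76.1×10³)(10.4⁴)/(8·82.0³·16) = 12.614 N/mm
F = k·δ = 12.614 × 37.1 = 467.99 N

468 N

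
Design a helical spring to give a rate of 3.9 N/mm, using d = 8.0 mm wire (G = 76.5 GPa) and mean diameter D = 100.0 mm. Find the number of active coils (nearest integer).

N_a = Gd⁴/(8D³k) = (76.5×10³ × 8.0⁴)/(8 × 100.0³ × 3.9)
    = 3.13344e+08 / 3.12e+07 = 10.04 → 10 coils

10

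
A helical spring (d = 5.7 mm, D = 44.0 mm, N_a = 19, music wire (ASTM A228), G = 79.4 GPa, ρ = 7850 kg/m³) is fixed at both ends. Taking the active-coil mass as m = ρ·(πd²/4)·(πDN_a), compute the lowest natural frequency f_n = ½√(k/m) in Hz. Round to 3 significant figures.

55.5 Hz

k = Gd⁴/(8D³N_a) = (79.4×10³)(5.7⁴)/(8·44.0³·19) = 6.4732 N/mm = 6473.2 N/m
Wire length L = πDN_a = π·44.0·19 = 2626.4 mm
m = ρ·(πd²/4)·L = 7850 × 25.518×10⁻⁶ m² × 2.6264 m = 0.5261 kg
f_n = ½√(k/m) = 0.5·√(6473.2/0.5261) = 0.5·√(12304) = 55.462 Hz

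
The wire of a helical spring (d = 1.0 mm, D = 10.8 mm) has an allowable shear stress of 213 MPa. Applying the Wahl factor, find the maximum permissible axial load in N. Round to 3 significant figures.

6.83 N

C = D/d = 10.8/1.0 = 10.8000
K_W = (4C−1)/(4C−4) + 0.615/C = 42.200/39.200 + 0.0569 = 1.1335
τ_max = K·8FD/(πd³) → F_max = τ_allow·πd³/(8DK)
F_max = 213·π·1.0³/(8·10.8·1.1335) = 669.16/97.932 = 6.8329 N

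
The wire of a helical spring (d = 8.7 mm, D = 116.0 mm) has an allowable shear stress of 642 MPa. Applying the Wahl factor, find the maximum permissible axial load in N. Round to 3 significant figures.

C = D/d = 116.0/8.7 = 13.3333
K_W = (4C−1)/(4C−4) + 0.615/C = 52.333/49.333 + 0.0461 = 1.1069
τ_max = K·8FD/(πd³) → F_max = τ_allow·πd³/(8DK)
F_max = 642·π·8.7³/(8·116.0·1.1069) = 1.3281e+06/1027.2 = 1292.9 N

1290 N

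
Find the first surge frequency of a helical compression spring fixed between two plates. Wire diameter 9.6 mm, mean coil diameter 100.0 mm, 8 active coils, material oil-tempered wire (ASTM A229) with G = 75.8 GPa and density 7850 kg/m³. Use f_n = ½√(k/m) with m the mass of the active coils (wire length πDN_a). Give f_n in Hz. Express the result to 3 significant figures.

42.0 Hz

k = Gd⁴/(8D³N_a) = (75.8×10³)(9.6⁴)/(8·100.0³·8) = 10.059 N/mm = 10059 N/m
Wire length L = πDN_a = π·100.0·8 = 2513.3 mm
m = ρ·(πd²/4)·L = 7850 × 72.382×10⁻⁶ m² × 2.5133 m = 1.428 kg
f_n = ½√(k/m) = 0.5·√(10059/1.428) = 0.5·√(7044.2) = 41.965 Hz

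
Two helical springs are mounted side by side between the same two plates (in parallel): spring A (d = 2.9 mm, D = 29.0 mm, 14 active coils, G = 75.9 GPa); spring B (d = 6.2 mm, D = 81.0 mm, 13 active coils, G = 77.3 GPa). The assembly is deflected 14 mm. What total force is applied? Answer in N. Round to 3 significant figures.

56.4 N

k_A = Gd⁴/(8D³N_a) = (75.9×10³)(2.9⁴)/(8·29.0³·14) = 1.9653 N/mm
k_B = Gd⁴/(8D³N_a) = (77.3×10³)(6.2⁴)/(8·81.0³·13) = 2.0666 N/mm
Parallel: k_eq = 1.9653 + 2.0666 = 4.0319 N/mm
F = k_eq·δ = 4.0319·14 = 56.446 N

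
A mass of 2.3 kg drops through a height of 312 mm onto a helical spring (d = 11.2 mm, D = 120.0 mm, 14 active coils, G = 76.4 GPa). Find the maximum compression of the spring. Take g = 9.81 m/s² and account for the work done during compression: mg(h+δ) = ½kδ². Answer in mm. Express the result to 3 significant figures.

51.4 mm

k = Gd⁴/(8D³N_a) = (76.4×10³)(11.2⁴)/(8·120.0³·14) = 6.2116 N/mm
W = mg = 2.3 × 9.81 = 22.563 N
½kδ² − Wδ − Wh = 0 → δ = (W + √(W² + 2kWh))/k
δ = (22.563 + √(509.09 + 87455.1))/6.2116 = (22.563 + 296.59)/6.2116 = 51.38 mm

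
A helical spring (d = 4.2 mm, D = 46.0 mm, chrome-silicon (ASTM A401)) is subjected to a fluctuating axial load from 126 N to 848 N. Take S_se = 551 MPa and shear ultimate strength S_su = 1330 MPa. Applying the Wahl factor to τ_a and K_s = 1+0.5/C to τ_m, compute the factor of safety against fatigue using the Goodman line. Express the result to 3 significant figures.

C = D/d = 46.0/4.2 = 10.9524; K_W = (4C−1)/(4C−4)+0.615/C = 1.1315; K_s = 1+0.5/C = 1.0457
F_a = (F_max−F_min)/2 = 361 N; F_m = (F_max+F_min)/2 = 487 N
τ_a = K_W·8F_aD/(πd³) = 1.1315 × 570.76 = 645.83 MPa
τ_m = K_s·8F_mD/(πd³) = 1.0457 × 769.98 = 805.13 MPa
Goodman: 1/n_f = τ_a/S_se + τ_m/S_su = 645.83/551 + 805.13/1330 = 1.17210 + 0.60536 = 1.7775
n_f = 1/1.7775 = 0.5626

0.563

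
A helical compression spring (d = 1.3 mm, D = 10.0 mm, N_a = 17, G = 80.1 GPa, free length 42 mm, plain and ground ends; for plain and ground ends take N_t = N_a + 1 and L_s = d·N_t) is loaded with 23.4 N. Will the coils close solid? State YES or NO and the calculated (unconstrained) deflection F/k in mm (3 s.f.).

k = Gd⁴/(8D³N_a) = (80.1×10³)(1.3⁴)/(8·10.0³·17) = 1.6822 N/mm
N_t = 18; L_s = 1.3·18 = 23.4 mm; δ_solid = L₀ − L_s = 42 − 23.4 = 18.6 mm
δ = F/k = 23.4/1.6822 = 13.911 mm
δ < δ_solid → spring does not go solid

NO, δ = 13.9 mm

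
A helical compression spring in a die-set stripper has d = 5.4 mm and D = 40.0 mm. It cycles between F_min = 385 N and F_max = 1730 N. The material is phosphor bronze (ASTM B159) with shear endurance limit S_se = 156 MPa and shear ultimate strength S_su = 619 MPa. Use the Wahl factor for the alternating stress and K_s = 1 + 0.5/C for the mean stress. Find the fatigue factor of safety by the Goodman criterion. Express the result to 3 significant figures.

0.221

C = D/d = 40.0/5.4 = 7.4074; K_W = (4C−1)/(4C−4)+0.615/C = 1.2001; K_s = 1+0.5/C = 1.0675
F_a = (F_max−F_min)/2 = 672.5 N; F_m = (F_max+F_min)/2 = 1057.5 N
τ_a = K_W·8F_aD/(πd³) = 1.2001 × 435.02 = 522.06 MPa
τ_m = K_s·8F_mD/(πd³) = 1.0675 × 684.07 = 730.24 MPa
Goodman: 1/n_f = τ_a/S_se + τ_m/S_su = 522.06/156 + 730.24/619 = 3.34654 + 1.17971 = 4.5263
n_f = 1/4.5263 = 0.2209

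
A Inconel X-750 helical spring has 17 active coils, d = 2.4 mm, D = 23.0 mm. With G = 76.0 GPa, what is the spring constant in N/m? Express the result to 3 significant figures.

k = Gd⁴/(8D³N_a) = (76.0×10³ × 2.4⁴) / (8 × 23.0³ × 17)
  = 2.5215e+06 / 1.65471e+06 = 1.5238 N/mm = 1523.8 N/m

1520 N/m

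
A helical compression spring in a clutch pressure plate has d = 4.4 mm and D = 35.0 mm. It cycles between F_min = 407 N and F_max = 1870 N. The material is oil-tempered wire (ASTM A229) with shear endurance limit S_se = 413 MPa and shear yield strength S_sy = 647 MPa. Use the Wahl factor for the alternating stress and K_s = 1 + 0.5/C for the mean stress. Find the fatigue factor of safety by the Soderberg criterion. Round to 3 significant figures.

C = D/d = 35.0/4.4 = 7.9545; K_W = (4C−1)/(4C−4)+0.615/C = 1.1852; K_s = 1+0.5/C = 1.0629
F_a = (F_max−F_min)/2 = 731.5 N; F_m = (F_max+F_min)/2 = 1138.5 N
τ_a = K_W·8F_aD/(πd³) = 1.1852 × 765.36 = 907.07 MPa
τ_m = K_s·8F_mD/(πd³) = 1.0629 × 1191.2 = 1266.1 MPa
Soderberg: 1/n_f = τ_a/S_se + τ_m/S_sy = 907.07/413 + 1266.1/647 = 2.19629 + 1.95683 = 4.1531
n_f = 1/4.1531 = 0.2408

0.241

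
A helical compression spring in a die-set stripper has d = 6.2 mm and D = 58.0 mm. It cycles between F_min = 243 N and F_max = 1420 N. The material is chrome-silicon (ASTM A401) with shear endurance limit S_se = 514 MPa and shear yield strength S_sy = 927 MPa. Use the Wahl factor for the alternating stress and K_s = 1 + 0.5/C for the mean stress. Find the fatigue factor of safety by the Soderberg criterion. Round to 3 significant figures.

C = D/d = 58.0/6.2 = 9.3548; K_W = (4C−1)/(4C−4)+0.615/C = 1.1555; K_s = 1+0.5/C = 1.0534
F_a = (F_max−F_min)/2 = 588.5 N; F_m = (F_max+F_min)/2 = 831.5 N
τ_a = K_W·8F_aD/(πd³) = 1.1555 × 364.7 = 421.42 MPa
τ_m = K_s·8F_mD/(πd³) = 1.0534 × 515.29 = 542.84 MPa
Soderberg: 1/n_f = τ_a/S_se + τ_m/S_sy = 421.42/514 + 542.84/927 = 0.81988 + 0.58558 = 1.4055
n_f = 1/1.4055 = 0.7115

0.712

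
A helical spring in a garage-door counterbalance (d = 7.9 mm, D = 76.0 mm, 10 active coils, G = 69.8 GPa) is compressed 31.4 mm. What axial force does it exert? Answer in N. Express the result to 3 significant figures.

k = Gd⁴/(8D³N_a) = (69.8×10³)(7.9⁴)/(8·76.0³·10) = 7.7416 N/mm
F = k·δ = 7.7416 × 31.4 = 243.09 N

243 N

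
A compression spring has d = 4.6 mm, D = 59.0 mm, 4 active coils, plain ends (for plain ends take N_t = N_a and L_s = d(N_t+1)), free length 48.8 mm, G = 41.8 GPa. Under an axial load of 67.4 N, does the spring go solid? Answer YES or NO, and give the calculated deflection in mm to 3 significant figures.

NO, δ = 23.7 mm

k = Gd⁴/(8D³N_a) = (41.8×10³)(4.6⁴)/(8·59.0³·4) = 2.8477 N/mm
N_t = 4; L_s = 4.6·5 = 23 mm; δ_solid = L₀ − L_s = 48.8 − 23 = 25.8 mm
δ = F/k = 67.4/2.8477 = 23.668 mm
δ < δ_solid → spring does not go solid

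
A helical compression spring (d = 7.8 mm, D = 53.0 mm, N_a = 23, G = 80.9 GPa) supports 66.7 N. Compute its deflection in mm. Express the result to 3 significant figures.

k = Gd⁴/(8D³N_a) = (80.9×10³)(7.8⁴)/(8·53.0³·23) = 10.932 N/mm
δ = F/k = 66.7 / 10.932 = 6.1016 mm

6.10 mm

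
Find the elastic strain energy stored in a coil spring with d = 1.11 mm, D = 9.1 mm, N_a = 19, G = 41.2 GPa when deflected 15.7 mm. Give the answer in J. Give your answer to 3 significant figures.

0.0673 J

k = Gd⁴/(8D³N_a) = (41.2×10³)(1.11⁴)/(8·9.1³·19) = 0.54604 N/mm
U = ½kδ² = 0.5 × 0.54604 × 15.7² = 67.296 N·mm = 0.067296 J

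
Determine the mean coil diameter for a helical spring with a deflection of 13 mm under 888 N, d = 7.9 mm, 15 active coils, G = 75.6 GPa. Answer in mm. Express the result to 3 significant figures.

Required rate k = F/δ = 888/13 = 68.308 N/mm
D = (Gd⁴/(8N_a·k))^(1/3) = (75.6×10³·7.9⁴/(8·15·68.308))^(1/3)
  = (35923.6)^(1/3) = 32.9959 mm

33.0 mm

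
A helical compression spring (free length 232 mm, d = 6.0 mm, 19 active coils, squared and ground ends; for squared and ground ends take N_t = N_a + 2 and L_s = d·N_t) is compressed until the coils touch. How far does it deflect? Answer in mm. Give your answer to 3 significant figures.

N_t = 21; L_s = 6.0·21 = 126 mm
δ_solid = L₀ − L_s = 232 − 126 = 106 mm

106 mm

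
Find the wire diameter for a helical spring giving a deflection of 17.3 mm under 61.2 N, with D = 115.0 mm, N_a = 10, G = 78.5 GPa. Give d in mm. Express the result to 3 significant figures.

8.61 mm

Required rate k = F/δ = 61.2/17.3 = 3.5376 N/mm
d = (8D³N_a·k / G)^(1/4) = (8·115.0³·10·3.5376 / (78.5×10³))^0.25
  = (5483)^0.25 = 8.6051 mm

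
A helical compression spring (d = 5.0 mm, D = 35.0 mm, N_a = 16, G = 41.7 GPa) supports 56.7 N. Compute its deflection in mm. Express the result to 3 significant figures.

11.9 mm

k = Gd⁴/(8D³N_a) = (41.7×10³)(5.0⁴)/(8·35.0³·16) = 4.749 N/mm
δ = F/k = 56.7 / 4.749 = 11.939 mm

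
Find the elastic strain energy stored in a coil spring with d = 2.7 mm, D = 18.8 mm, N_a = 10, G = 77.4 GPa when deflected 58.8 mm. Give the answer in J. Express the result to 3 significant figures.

13.4 J

k = Gd⁴/(8D³N_a) = (77.4×10³)(2.7⁴)/(8·18.8³·10) = 7.7381 N/mm
U = ½kδ² = 0.5 × 7.7381 × 58.8² = 13377 N·mm = 13.377 J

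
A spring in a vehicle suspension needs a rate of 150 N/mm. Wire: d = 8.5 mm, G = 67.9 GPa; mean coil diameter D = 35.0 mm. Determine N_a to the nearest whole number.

N_a = Gd⁴/(8D³k) = (67.9×10³ × 8.5⁴)/(8 × 35.0³ × 150)
    = 3.54442e+08 / 5.145e+07 = 6.889 → 7 coils

7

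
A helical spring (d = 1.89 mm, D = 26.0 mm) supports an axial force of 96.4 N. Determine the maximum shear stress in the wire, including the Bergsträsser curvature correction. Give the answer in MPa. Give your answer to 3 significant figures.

Spring index C = D/d = 26.0/1.89 = 13.7566
K_B = (4C+2)/(4C−3) = 57.026/52.026 = 1.0961
τ₀ = 8FD/(πd³) = 8·96.4·26.0/(π·1.89³) = 20051.2/21.21 = 945.38 MPa
τ_max = K·τ₀ = 1.0961 × 945.38 = 1036.2 MPa

1040 MPa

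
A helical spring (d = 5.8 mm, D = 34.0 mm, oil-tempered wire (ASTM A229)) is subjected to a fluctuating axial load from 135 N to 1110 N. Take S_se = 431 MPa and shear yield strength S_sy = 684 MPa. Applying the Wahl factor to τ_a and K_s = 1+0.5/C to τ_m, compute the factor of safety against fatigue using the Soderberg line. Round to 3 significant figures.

C = D/d = 34.0/5.8 = 5.8621; K_W = (4C−1)/(4C−4)+0.615/C = 1.2592; K_s = 1+0.5/C = 1.0853
F_a = (F_max−F_min)/2 = 487.5 N; F_m = (F_max+F_min)/2 = 622.5 N
τ_a = K_W·8F_aD/(πd³) = 1.2592 × 216.33 = 272.39 MPa
τ_m = K_s·8F_mD/(πd³) = 1.0853 × 276.23 = 299.79 MPa
Soderberg: 1/n_f = τ_a/S_se + τ_m/S_sy = 272.39/431 + 299.79/684 = 0.63200 + 0.43829 = 1.0703
n_f = 1/1.0703 = 0.9343

0.934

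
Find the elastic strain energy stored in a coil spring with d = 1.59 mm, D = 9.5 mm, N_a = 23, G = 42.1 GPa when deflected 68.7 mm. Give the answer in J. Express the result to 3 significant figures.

4.02 J

k = Gd⁴/(8D³N_a) = (42.1×10³)(1.59⁴)/(8·9.5³·23) = 1.7056 N/mm
U = ½kδ² = 0.5 × 1.7056 × 68.7² = 4025 N·mm = 4.025 J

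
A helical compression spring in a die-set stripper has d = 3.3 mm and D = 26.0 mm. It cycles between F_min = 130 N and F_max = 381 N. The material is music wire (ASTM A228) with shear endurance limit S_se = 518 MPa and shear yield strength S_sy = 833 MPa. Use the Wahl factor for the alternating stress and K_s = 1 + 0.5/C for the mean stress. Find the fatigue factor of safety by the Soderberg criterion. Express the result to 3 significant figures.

0.884

C = D/d = 26.0/3.3 = 7.8788; K_W = (4C−1)/(4C−4)+0.615/C = 1.1871; K_s = 1+0.5/C = 1.0635
F_a = (F_max−F_min)/2 = 125.5 N; F_m = (F_max+F_min)/2 = 255.5 N
τ_a = K_W·8F_aD/(πd³) = 1.1871 × 231.21 = 274.47 MPa
τ_m = K_s·8F_mD/(πd³) = 1.0635 × 470.72 = 500.59 MPa
Soderberg: 1/n_f = τ_a/S_se + τ_m/S_sy = 274.47/518 + 500.59/833 = 0.52987 + 0.60095 = 1.1308
n_f = 1/1.1308 = 0.8843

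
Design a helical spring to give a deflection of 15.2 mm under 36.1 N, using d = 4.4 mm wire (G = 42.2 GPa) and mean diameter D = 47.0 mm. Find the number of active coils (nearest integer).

8

Required rate k = F/δ = 36.1/15.2 = 2.375 N/mm
N_a = Gd⁴/(8D³k) = (42.2×10³ × 4.4⁴)/(8 × 47.0³ × 2.375)
    = 1.5817e+07 / 1.97264e+06 = 8.018 → 8 coils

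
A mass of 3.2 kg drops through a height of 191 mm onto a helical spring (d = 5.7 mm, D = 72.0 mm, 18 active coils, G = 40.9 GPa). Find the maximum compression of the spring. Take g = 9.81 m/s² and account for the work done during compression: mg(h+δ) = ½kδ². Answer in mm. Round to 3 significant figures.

k = Gd⁴/(8D³N_a) = (40.9×10³)(5.7⁴)/(8·72.0³·18) = 0.80327 N/mm
W = mg = 3.2 × 9.81 = 31.392 N
½kδ² − Wδ − Wh = 0 → δ = (W + √(W² + 2kWh))/k
δ = (31.392 + √(985.46 + 9632.63))/0.80327 = (31.392 + 103.04)/0.80327 = 167.36 mm

167 mm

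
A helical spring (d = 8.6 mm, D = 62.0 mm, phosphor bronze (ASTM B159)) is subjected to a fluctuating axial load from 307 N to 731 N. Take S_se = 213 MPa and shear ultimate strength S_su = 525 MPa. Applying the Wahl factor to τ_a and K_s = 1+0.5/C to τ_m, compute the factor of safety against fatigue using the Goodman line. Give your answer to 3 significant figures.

C = D/d = 62.0/8.6 = 7.2093; K_W = (4C−1)/(4C−4)+0.615/C = 1.2061; K_s = 1+0.5/C = 1.0694
F_a = (F_max−F_min)/2 = 212 N; F_m = (F_max+F_min)/2 = 519 N
τ_a = K_W·8F_aD/(πd³) = 1.2061 × 52.623 = 63.468 MPa
τ_m = K_s·8F_mD/(πd³) = 1.0694 × 128.83 = 137.76 MPa
Goodman: 1/n_f = τ_a/S_se + τ_m/S_su = 63.468/213 + 137.76/525 = 0.29797 + 0.26240 = 0.56037
n_f = 1/0.56037 = 1.785

1.78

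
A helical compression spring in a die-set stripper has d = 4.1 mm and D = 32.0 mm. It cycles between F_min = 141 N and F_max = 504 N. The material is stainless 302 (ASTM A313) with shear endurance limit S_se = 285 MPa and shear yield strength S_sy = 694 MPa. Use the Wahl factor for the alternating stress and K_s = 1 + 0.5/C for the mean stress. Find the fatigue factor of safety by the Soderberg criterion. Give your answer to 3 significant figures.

C = D/d = 32.0/4.1 = 7.8049; K_W = (4C−1)/(4C−4)+0.615/C = 1.1890; K_s = 1+0.5/C = 1.0641
F_a = (F_max−F_min)/2 = 181.5 N; F_m = (F_max+F_min)/2 = 322.5 N
τ_a = K_W·8F_aD/(πd³) = 1.1890 × 214.59 = 255.15 MPa
τ_m = K_s·8F_mD/(πd³) = 1.0641 × 381.3 = 405.73 MPa
Soderberg: 1/n_f = τ_a/S_se + τ_m/S_sy = 255.15/285 + 405.73/694 = 0.89528 + 0.58462 = 1.4799
n_f = 1/1.4799 = 0.6757

0.676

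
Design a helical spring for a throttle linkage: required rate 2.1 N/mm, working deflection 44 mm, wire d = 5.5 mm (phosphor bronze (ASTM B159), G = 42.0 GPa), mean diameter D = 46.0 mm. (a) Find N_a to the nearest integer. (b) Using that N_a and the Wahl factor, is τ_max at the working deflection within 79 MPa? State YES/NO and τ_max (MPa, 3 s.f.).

N_a = Gd⁴/(8D³k) = (42.0×10³)(5.5⁴)/(8·46.0³·2.1) = 23.5 → N_a = 24
Actual rate k = Gd⁴/(8D³·24) = 2.0565 N/mm
Working load F = kδ = 2.0565·44 = 90.485 N
C = 46.0/5.5 = 8.3636; K_W = (4C−1)/(4C−4)+0.615/C = 1.1754
τ_max = K_W·8FD/(πd³) = 1.1754·63.707 = 74.88 MPa
τ_max ≤ 79 MPa → acceptable

(a) 24 coils; (b) YES, τ_max = 74.9 MPa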